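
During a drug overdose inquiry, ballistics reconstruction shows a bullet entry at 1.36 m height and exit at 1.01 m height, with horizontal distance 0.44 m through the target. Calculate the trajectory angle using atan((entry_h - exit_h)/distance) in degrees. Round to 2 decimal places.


Bullet trajectory angle:
Height difference = 1.36 - 1.01 = 0.35 m
angle = atan(0.35 / 0.44)
angle = atan(0.795455)
angle = 38.50 degrees

38.50


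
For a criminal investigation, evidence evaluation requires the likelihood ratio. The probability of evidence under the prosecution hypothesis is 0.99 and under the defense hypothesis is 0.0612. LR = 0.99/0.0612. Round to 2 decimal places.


Likelihood ratio calculation:
LR = P(E|Hp) / P(E|Hd)
LR = 0.99 / 0.0612
LR = 16.18

16.18


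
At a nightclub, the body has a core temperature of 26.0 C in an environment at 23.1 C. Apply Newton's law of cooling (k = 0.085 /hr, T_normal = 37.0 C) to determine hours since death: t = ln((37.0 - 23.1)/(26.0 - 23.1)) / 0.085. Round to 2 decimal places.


Using Newton's law of cooling:
t = ln((T_normal - T_ambient) / (T_body - T_ambient)) / k
T_normal - T_ambient = 13.9
T_body - T_ambient = 2.9
Ratio = 4.793103
ln(ratio) = 1.567178
t = 1.567178 / 0.085 = 18.44 hours

18.44


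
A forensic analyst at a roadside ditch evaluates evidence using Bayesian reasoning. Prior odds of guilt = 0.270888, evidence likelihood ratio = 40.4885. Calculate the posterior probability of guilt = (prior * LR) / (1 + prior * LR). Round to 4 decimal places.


Bayesian evidence evaluation:
Posterior odds = prior_odds * LR = 0.270888 * 40.4885 = 10.96785
Posterior probability = posterior_odds / (1 + posterior_odds)
= 10.96785 / (1 + 10.96785)
= 10.96785 / 11.96785
= 0.9164

0.9164


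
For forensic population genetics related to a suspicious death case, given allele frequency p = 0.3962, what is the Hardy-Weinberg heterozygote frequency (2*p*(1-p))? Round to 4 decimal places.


Hardy-Weinberg heterozygote frequency:
q = 1 - p = 1 - 0.3962 = 0.6038
2pq = 2 * 0.3962 * 0.6038 = 0.4785

0.4785


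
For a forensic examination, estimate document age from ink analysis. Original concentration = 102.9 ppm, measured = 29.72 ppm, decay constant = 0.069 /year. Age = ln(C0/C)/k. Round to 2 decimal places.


Document age estimation:
C0/C = 102.9 / 29.72 = 3.462315
ln(C0/C) = 1.241937
t = 1.241937 / 0.069 = 18.00 years

18.00


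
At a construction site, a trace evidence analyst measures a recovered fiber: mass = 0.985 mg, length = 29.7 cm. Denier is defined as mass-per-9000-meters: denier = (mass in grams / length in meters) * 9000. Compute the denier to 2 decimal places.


Denier calculation:
Mass in grams = 0.985 mg / 1000 = 0.000985 g
Length in meters = 29.7 cm / 100 = 0.297 m
Linear density = mass / length = 0.000985 / 0.297 = 0.0033165 g/m
Denier = (g/m) * 9000 = 0.0033165 * 9000 = 29.85

29.85


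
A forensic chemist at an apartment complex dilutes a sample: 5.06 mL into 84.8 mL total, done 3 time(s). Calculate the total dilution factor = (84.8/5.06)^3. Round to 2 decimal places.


Dilution factor calculation:
Single dilution = V_total / V_sample = 84.8 / 5.06 ≈ 16.758893
Number of dilutions = 3
Total DF = (84.8 / 5.06)^3 (full precision, rounded at the end) = 4706.91

4706.91


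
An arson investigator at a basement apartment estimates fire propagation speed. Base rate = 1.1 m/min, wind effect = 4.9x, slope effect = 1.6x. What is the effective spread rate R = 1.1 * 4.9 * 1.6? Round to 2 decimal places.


Fire spread rate calculation:
R = R0 * wind_factor * slope_factor
= 1.1 * 4.9 * 1.6
= 5.39 * 1.6
= 8.62 m/min

8.62


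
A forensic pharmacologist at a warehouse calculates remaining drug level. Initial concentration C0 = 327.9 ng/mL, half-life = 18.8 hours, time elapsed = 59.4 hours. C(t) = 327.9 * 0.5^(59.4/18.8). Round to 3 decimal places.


Drug concentration decay:
Number of half-lives = t / t_half = 59.4 / 18.8 = 3.159574
Decay factor = 0.5^3.159574 = 0.11191117
C(t) = 327.9 * 0.11191117 = 36.696 ng/mL

36.696


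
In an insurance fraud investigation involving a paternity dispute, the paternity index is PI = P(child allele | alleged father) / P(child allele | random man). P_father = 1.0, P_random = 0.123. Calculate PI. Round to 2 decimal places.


Paternity Index calculation:
PI = P(allele|father) / P(allele|random)
PI = 1.0 / 0.123
PI = 8.13

8.13


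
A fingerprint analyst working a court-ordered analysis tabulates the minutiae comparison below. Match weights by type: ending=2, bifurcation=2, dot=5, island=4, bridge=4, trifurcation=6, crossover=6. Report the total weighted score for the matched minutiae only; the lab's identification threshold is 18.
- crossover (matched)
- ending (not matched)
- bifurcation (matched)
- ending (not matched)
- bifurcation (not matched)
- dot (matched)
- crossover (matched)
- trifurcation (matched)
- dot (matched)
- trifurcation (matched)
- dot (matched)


Weighted minutiae match score:
  crossover: matched, +6 (running total 6)
  ending: not matched, +0
  bifurcation: matched, +2 (running total 8)
  ending: not matched, +0
  bifurcation: not matched, +0
  dot: matched, +5 (running total 13)
  crossover: matched, +6 (running total 19)
  trifurcation: matched, +6 (running total 25)
  dot: matched, +5 (running total 30)
  trifurcation: matched, +6 (running total 36)
  dot: matched, +5 (running total 41)
Total score = 41
Threshold = 18; verdict = identification

41


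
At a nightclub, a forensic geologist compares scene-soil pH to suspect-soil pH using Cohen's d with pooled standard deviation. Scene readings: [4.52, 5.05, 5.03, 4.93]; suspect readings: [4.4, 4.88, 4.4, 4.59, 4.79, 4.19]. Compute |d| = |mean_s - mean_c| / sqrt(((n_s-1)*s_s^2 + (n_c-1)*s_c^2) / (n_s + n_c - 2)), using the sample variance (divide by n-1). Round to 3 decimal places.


Pooled-variance Cohen's d for soil pH comparison:
Scene mean = 19.53 / 4 = 4.8825
Suspect mean = 27.25 / 6 = 4.541667
Scene sample variance s_s^2 = 0.061158
Suspect sample variance s_c^2 = 0.068457
Pooled variance = ((n_s-1)*s_s^2 + (n_c-1)*s_c^2) / (n_s + n_c - 2) = 0.06572
Pooled SD = sqrt(0.06572) = 0.256359
Mean difference = 0.340833
|d| = |0.340833| / 0.256359 = 1.330

1.330


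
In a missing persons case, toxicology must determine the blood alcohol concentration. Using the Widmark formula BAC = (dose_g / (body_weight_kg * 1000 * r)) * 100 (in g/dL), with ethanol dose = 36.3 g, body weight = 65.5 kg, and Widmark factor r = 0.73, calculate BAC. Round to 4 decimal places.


Applying the Widmark formula:
BAC = (dose_g / (body_wt * 1000 * r)) * 100
Denominator = 65.5 * 1000 * 0.73 = 47815
BAC = (36.3 / 47815) * 100
BAC = 0.0759 g/dL

0.0759


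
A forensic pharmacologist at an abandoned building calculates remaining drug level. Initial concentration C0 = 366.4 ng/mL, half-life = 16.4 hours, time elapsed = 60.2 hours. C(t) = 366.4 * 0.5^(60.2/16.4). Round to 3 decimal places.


Drug concentration decay:
Number of half-lives = t / t_half = 60.2 / 16.4 = 3.670732
Decay factor = 0.5^3.670732 = 0.07852348
C(t) = 366.4 * 0.07852348 = 28.771 ng/mL

28.771


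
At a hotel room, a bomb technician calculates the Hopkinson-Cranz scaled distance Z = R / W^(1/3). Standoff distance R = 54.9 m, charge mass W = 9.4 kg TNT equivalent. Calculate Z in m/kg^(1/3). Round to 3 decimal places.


Scaled distance calculation:
W^(1/3) = 9.4^(1/3) = 2.110454
Z = R / W^(1/3) = 54.9 / 2.110454
Z = 26.013 m/kg^(1/3)

26.013


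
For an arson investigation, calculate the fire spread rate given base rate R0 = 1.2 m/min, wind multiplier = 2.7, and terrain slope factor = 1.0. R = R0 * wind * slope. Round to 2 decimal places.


Fire spread rate calculation:
R = R0 * wind_factor * slope_factor
= 1.2 * 2.7 * 1.0
= 3.24 * 1.0
= 3.24 m/min

3.24


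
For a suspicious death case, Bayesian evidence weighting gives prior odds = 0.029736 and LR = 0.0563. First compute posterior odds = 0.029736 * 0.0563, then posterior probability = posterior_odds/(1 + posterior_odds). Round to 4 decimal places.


Bayesian evidence evaluation:
Posterior odds = prior_odds * LR = 0.029736 * 0.0563 = 0.001674137
Posterior probability = posterior_odds / (1 + posterior_odds)
= 0.001674137 / (1 + 0.001674137)
= 0.001674137 / 1.001674137
= 0.0017

0.0017


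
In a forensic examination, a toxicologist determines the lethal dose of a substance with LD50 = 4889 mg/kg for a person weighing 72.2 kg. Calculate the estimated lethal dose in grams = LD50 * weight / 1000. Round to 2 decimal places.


Lethal dose calculation:
Lethal dose = LD50 * body_weight / 1000
= 4889 * 72.2 / 1000
= 352985.8 / 1000
= 352.99 g

352.99


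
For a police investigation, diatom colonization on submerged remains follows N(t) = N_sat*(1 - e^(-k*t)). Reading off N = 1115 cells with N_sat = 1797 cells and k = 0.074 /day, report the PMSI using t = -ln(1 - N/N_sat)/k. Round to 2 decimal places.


PMSI from diatom colonization curve:
N / N_sat = 1115 / 1797 = 0.620479
1 - N/N_sat = 0.379521
ln(1 - N/N_sat) = -0.968845
t = -ln(1 - N/N_sat) / k = -(-0.968845) / 0.074 = 13.09 days

13.09


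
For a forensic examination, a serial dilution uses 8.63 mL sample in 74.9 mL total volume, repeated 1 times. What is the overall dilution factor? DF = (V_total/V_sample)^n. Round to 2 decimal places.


Dilution factor calculation:
Single dilution = V_total / V_sample = 74.9 / 8.63 ≈ 8.679027
Number of dilutions = 1
Total DF = (74.9 / 8.63)^1 (full precision, rounded at the end) = 8.68

8.68


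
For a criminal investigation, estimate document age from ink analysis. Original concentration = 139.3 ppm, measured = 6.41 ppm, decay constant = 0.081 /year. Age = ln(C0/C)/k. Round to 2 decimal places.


Document age estimation:
C0/C = 139.3 / 6.41 = 21.731669
ln(C0/C) = 3.078771
t = 3.078771 / 0.081 = 38.01 years

38.01


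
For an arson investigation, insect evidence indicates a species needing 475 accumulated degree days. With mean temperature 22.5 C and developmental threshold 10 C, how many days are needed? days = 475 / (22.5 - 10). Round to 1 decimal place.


Insect development time:
Effective temperature = avg_temp - T_base = 22.5 - 10 = 12.5 C
Days = ADD / effective_temp = 475 / 12.5 = 38.0 days

38.0


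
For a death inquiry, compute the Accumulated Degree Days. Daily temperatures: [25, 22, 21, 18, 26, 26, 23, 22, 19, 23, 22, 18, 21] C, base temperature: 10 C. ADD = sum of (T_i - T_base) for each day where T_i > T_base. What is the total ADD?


Computing ADD day by day:
Day 1: max(0, 25 - 10) = 15
Day 2: max(0, 22 - 10) = 12
Day 3: max(0, 21 - 10) = 11
Day 4: max(0, 18 - 10) = 8
Day 5: max(0, 26 - 10) = 16
Day 6: max(0, 26 - 10) = 16
Day 7: max(0, 23 - 10) = 13
Day 8: max(0, 22 - 10) = 12
Day 9: max(0, 19 - 10) = 9
Day 10: max(0, 23 - 10) = 13
Day 11: max(0, 22 - 10) = 12
Day 12: max(0, 18 - 10) = 8
Day 13: max(0, 21 - 10) = 11
Total ADD = 156

156


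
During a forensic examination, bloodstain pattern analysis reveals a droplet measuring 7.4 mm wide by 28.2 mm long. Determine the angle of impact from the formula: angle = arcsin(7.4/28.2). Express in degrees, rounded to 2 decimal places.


Blood spatter impact angle calculation:
width / length = 7.4 / 28.2 = 0.262411
angle = arcsin(0.262411)
angle = 15.21 degrees

15.21


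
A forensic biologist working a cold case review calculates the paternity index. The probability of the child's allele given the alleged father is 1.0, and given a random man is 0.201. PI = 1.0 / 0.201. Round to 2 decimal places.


Paternity Index calculation:
PI = P(allele|father) / P(allele|random)
PI = 1.0 / 0.201
PI = 4.98

4.98


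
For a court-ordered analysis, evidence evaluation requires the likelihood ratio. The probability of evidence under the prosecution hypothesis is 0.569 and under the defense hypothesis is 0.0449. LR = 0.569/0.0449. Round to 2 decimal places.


Likelihood ratio calculation:
LR = P(E|Hp) / P(E|Hd)
LR = 0.569 / 0.0449
LR = 12.67

12.67


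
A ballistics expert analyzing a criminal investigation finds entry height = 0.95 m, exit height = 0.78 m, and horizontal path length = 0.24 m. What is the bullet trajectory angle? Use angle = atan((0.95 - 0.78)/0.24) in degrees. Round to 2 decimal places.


Bullet trajectory angle:
Height difference = 0.95 - 0.78 = 0.17 m
angle = atan(0.17 / 0.24)
angle = atan(0.708333)
angle = 35.31 degrees

35.31


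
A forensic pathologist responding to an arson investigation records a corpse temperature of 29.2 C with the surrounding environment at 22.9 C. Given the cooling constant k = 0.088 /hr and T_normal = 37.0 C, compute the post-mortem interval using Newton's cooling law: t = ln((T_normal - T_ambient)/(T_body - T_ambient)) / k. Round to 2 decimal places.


Using Newton's law of cooling:
t = ln((T_normal - T_ambient) / (T_body - T_ambient)) / k
T_normal - T_ambient = 14.1
T_body - T_ambient = 6.3
Ratio = 2.238095
ln(ratio) = 0.805625
t = 0.805625 / 0.088 = 9.15 hours

9.15


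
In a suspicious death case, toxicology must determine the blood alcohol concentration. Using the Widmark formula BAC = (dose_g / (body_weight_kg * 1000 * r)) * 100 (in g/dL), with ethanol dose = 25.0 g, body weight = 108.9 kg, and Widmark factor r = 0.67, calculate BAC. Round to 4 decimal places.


Applying the Widmark formula:
BAC = (dose_g / (body_wt * 1000 * r)) * 100
Denominator = 108.9 * 1000 * 0.67 = 72963
BAC = (25.0 / 72963) * 100
BAC = 0.0343 g/dL

0.0343


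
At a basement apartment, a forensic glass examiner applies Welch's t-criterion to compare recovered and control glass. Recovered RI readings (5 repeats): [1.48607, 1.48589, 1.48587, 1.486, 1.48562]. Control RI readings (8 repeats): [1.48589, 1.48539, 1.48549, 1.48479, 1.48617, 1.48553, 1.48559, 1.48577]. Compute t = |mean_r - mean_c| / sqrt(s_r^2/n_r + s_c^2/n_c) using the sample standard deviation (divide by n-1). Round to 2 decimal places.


Welch's t-criterion for glass RI comparison:
Recovered mean = sum / n_r = 7.42945 / 5 = 1.48589
Control mean = sum / n_c = 11.88462 / 8 = 1.4855775
Recovered sample variance s_r^2 = 2.945e-08
Control sample variance s_c^2 = 1.6445e-07
Welch SE (unpooled) = sqrt(s_r^2/n_r + s_c^2/n_c) = sqrt(5.89e-09 + 2.05562e-08) = sqrt(2.64462e-08) = 0.000162623
|mean_r - mean_c| = 0.0003125
t = 0.0003125 / 0.000162623 = 1.92

1.92


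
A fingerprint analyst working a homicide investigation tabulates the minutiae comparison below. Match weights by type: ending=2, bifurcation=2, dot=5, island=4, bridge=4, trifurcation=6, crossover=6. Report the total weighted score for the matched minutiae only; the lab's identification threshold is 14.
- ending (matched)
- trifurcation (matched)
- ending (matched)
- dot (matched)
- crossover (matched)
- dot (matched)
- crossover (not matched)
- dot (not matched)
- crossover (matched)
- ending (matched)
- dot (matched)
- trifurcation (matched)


Weighted minutiae match score:
  ending: matched, +2 (running total 2)
  trifurcation: matched, +6 (running total 8)
  ending: matched, +2 (running total 10)
  dot: matched, +5 (running total 15)
  crossover: matched, +6 (running total 21)
  dot: matched, +5 (running total 26)
  crossover: not matched, +0
  dot: not matched, +0
  crossover: matched, +6 (running total 32)
  ending: matched, +2 (running total 34)
  dot: matched, +5 (running total 39)
  trifurcation: matched, +6 (running total 45)
Total score = 45
Threshold = 14; verdict = identification

45


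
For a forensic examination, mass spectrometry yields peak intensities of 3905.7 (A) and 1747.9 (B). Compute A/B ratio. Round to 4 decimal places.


Spectral peak ratio:
Peak A = 3905.7 counts
Peak B = 1747.9 counts
Ratio = 3905.7 / 1747.9 = 2.2345

2.2345


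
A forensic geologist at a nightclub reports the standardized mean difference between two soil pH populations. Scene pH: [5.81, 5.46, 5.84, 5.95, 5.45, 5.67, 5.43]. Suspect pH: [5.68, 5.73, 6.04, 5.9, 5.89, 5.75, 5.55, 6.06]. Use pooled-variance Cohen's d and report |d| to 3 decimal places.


Pooled-variance Cohen's d for soil pH comparison:
Scene mean = 39.61 / 7 = 5.658571
Suspect mean = 46.6 / 8 = 5.825
Scene sample variance s_s^2 = 0.046014
Suspect sample variance s_c^2 = 0.0318
Pooled variance = ((n_s-1)*s_s^2 + (n_c-1)*s_c^2) / (n_s + n_c - 2) = 0.03836
Pooled SD = sqrt(0.03836) = 0.195857
Mean difference = -0.166429
|d| = |-0.166429| / 0.195857 = 0.850

0.850


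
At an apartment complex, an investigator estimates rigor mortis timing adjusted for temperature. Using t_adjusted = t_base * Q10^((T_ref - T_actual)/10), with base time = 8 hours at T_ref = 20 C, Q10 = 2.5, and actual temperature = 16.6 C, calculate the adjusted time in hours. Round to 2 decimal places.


Rigor mortis time adjustment:
Exponent = (T_ref - T_actual) / 10 = (20 - 16.6) / 10 = 0.34
Q10 factor = 2.5^0.34 = 1.36552
t_adjusted = 8 * 1.36552 = 10.92 hours

10.92


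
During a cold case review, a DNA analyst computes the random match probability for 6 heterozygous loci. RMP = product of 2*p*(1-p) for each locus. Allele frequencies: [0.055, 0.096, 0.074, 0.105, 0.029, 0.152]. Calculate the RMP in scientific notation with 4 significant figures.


Computing RMP for 6 loci:
Locus 1: 2 * 0.055 * 0.945 = 0.10395
Locus 2: 2 * 0.096 * 0.904 = 0.173568
Locus 3: 2 * 0.074 * 0.926 = 0.137048
Locus 4: 2 * 0.105 * 0.895 = 0.18795
Locus 5: 2 * 0.029 * 0.971 = 0.056318
Locus 6: 2 * 0.152 * 0.848 = 0.257792
RMP = 6.747e-06

6.747e-06


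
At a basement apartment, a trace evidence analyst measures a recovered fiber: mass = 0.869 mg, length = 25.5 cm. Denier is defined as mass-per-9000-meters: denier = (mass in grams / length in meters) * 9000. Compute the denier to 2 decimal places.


Denier calculation:
Mass in grams = 0.869 mg / 1000 = 0.000869 g
Length in meters = 25.5 cm / 100 = 0.255 m
Linear density = mass / length = 0.000869 / 0.255 = 0.00340784 g/m
Denier = (g/m) * 9000 = 0.00340784 * 9000 = 30.67

30.67


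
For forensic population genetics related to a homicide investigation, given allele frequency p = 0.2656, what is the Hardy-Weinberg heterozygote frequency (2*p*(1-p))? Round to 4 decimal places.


Hardy-Weinberg heterozygote frequency:
q = 1 - p = 1 - 0.2656 = 0.7344
2pq = 2 * 0.2656 * 0.7344 = 0.3901

0.3901


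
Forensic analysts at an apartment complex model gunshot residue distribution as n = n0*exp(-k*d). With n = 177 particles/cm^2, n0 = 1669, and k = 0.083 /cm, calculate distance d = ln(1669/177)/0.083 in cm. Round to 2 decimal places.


GSR distance calculation:
n0/n = 1669 / 177 = 9.429379
ln(n0/n) = 2.24383
d = 2.24383 / 0.083 = 27.03 cm

27.03


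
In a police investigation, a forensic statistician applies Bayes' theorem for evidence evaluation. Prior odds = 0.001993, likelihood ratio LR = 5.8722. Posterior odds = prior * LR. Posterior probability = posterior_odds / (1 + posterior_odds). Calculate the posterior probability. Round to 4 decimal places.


Bayesian evidence evaluation:
Posterior odds = prior_odds * LR = 0.001993 * 5.8722 = 0.01170329
Posterior probability = posterior_odds / (1 + posterior_odds)
= 0.01170329 / (1 + 0.01170329)
= 0.01170329 / 1.01170329
= 0.0116

0.0116


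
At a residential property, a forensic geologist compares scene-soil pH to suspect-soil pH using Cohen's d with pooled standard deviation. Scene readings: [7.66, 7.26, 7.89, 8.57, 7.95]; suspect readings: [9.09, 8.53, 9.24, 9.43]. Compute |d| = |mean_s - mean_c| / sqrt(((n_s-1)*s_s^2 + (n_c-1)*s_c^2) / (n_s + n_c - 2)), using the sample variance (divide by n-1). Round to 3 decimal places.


Pooled-variance Cohen's d for soil pH comparison:
Scene mean = 39.33 / 5 = 7.866
Suspect mean = 36.29 / 4 = 9.0725
Scene sample variance s_s^2 = 0.22823
Suspect sample variance s_c^2 = 0.150158
Pooled variance = ((n_s-1)*s_s^2 + (n_c-1)*s_c^2) / (n_s + n_c - 2) = 0.194771
Pooled SD = sqrt(0.194771) = 0.441329
Mean difference = -1.2065
|d| = |-1.2065| / 0.441329 = 2.734

2.734


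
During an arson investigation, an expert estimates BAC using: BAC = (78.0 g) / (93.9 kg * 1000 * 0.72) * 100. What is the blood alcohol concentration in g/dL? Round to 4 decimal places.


Applying the Widmark formula:
BAC = (dose_g / (body_wt * 1000 * r)) * 100
Denominator = 93.9 * 1000 * 0.72 = 67608
BAC = (78.0 / 67608) * 100
BAC = 0.1154 g/dL

0.1154


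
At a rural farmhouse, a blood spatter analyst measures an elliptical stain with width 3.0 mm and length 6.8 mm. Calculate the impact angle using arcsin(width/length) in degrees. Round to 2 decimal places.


Blood spatter impact angle calculation:
width / length = 3.0 / 6.8 = 0.441176
angle = arcsin(0.441176)
angle = 26.18 degrees

26.18


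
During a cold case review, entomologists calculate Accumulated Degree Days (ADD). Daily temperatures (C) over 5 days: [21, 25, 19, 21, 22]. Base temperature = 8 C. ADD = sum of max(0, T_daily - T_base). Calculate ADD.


Computing ADD day by day:
Day 1: max(0, 21 - 8) = 13
Day 2: max(0, 25 - 8) = 17
Day 3: max(0, 19 - 8) = 11
Day 4: max(0, 21 - 8) = 13
Day 5: max(0, 22 - 8) = 14
Total ADD = 68

68


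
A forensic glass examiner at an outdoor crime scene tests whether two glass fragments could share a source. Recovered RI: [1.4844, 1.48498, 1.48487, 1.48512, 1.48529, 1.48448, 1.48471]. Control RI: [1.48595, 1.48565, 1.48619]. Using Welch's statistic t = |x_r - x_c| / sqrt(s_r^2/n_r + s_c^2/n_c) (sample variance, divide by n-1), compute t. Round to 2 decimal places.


Welch's t-criterion for glass RI comparison:
Recovered mean = sum / n_r = 10.39385 / 7 = 1.4848357
Control mean = sum / n_c = 4.45779 / 3 = 1.48593
Recovered sample variance s_r^2 = 1.06895e-07
Control sample variance s_c^2 = 7.32e-08
Welch SE (unpooled) = sqrt(s_r^2/n_r + s_c^2/n_c) = sqrt(1.52707e-08 + 2.44e-08) = sqrt(3.96707e-08) = 0.000199175
|mean_r - mean_c| = 0.00109429
t = 0.00109429 / 0.000199175 = 5.49

5.49


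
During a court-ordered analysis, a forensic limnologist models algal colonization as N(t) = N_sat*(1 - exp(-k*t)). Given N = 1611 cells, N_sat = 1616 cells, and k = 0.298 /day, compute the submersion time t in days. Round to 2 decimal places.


PMSI from diatom colonization curve:
N / N_sat = 1611 / 1616 = 0.996906
1 - N/N_sat = 0.003094
ln(1 - N/N_sat) = -5.778291
t = -ln(1 - N/N_sat) / k = -(-5.778291) / 0.298 = 19.39 days

19.39


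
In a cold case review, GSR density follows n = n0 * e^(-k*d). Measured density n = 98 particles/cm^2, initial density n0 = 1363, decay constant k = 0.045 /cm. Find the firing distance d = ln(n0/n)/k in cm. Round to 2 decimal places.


GSR distance calculation:
n0/n = 1363 / 98 = 13.908163
ln(n0/n) = 2.632476
d = 2.632476 / 0.045 = 58.50 cm

58.50


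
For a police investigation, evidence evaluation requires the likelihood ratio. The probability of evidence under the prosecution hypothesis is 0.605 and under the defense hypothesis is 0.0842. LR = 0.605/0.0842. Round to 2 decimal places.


Likelihood ratio calculation:
LR = P(E|Hp) / P(E|Hd)
LR = 0.605 / 0.0842
LR = 7.19

7.19


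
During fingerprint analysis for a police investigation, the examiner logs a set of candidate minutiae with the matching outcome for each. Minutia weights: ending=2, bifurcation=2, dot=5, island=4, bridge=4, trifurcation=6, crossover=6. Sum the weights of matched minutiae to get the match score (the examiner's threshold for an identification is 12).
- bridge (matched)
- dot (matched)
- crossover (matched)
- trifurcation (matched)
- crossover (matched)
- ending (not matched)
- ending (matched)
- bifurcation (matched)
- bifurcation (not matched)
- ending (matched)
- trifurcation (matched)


Weighted minutiae match score:
  bridge: matched, +4 (running total 4)
  dot: matched, +5 (running total 9)
  crossover: matched, +6 (running total 15)
  trifurcation: matched, +6 (running total 21)
  crossover: matched, +6 (running total 27)
  ending: not matched, +0
  ending: matched, +2 (running total 29)
  bifurcation: matched, +2 (running total 31)
  bifurcation: not matched, +0
  ending: matched, +2 (running total 33)
  trifurcation: matched, +6 (running total 39)
Total score = 39
Threshold = 12; verdict = identification

39


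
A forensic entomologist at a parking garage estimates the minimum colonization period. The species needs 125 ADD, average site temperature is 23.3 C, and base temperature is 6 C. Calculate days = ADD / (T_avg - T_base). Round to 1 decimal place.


Insect development time:
Effective temperature = avg_temp - T_base = 23.3 - 6 = 17.3 C
Days = ADD / effective_temp = 125 / 17.3 = 7.2 days

7.2


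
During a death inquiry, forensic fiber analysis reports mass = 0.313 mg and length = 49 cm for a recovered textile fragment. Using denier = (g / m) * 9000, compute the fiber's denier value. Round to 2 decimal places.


Denier calculation:
Mass in grams = 0.313 mg / 1000 = 0.000313 g
Length in meters = 49 cm / 100 = 0.49 m
Linear density = mass / length = 0.000313 / 0.49 = 0.00063878 g/m
Denier = (g/m) * 9000 = 0.00063878 * 9000 = 5.75

5.75


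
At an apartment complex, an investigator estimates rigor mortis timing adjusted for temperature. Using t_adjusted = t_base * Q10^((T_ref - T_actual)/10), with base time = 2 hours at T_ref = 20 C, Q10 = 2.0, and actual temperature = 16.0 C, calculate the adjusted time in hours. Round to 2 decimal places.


Rigor mortis time adjustment:
Exponent = (T_ref - T_actual) / 10 = (20 - 16.0) / 10 = 0.4
Q10 factor = 2.0^0.4 = 1.31951
t_adjusted = 2 * 1.31951 = 2.64 hours

2.64


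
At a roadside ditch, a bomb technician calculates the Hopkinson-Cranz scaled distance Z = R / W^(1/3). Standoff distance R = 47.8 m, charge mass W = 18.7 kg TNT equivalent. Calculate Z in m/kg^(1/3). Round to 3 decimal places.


Scaled distance calculation:
W^(1/3) = 18.7^(1/3) = 2.654283
Z = R / W^(1/3) = 47.8 / 2.654283
Z = 18.009 m/kg^(1/3)

18.009


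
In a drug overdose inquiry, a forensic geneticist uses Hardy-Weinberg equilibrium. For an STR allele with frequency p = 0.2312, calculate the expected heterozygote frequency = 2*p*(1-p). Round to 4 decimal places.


Hardy-Weinberg heterozygote frequency:
q = 1 - p = 1 - 0.2312 = 0.7688
2pq = 2 * 0.2312 * 0.7688 = 0.3555

0.3555


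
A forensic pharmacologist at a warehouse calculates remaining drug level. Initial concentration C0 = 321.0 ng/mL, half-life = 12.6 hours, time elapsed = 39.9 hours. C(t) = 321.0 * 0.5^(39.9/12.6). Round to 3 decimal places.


Drug concentration decay:
Number of half-lives = t / t_half = 39.9 / 12.6 = 3.166667
Decay factor = 0.5^3.166667 = 0.11136231
C(t) = 321.0 * 0.11136231 = 35.747 ng/mL

35.747


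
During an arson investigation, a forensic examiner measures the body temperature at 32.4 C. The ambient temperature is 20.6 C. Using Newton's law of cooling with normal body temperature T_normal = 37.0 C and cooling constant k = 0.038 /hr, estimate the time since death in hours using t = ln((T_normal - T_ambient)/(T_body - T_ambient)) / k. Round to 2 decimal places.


Using Newton's law of cooling:
t = ln((T_normal - T_ambient) / (T_body - T_ambient)) / k
T_normal - T_ambient = 16.4
T_body - T_ambient = 11.8
Ratio = 1.389831
ln(ratio) = 0.329182
t = 0.329182 / 0.038 = 8.66 hours

8.66


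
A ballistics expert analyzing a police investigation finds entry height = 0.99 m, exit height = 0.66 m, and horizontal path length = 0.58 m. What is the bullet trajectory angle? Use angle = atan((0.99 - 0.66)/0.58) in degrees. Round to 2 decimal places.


Bullet trajectory angle:
Height difference = 0.99 - 0.66 = 0.33 m
angle = atan(0.33 / 0.58)
angle = atan(0.568966)
angle = 29.64 degrees

29.64


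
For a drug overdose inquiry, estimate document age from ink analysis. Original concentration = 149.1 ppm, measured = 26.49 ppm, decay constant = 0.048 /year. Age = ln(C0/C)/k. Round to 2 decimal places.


Document age estimation:
C0/C = 149.1 / 26.49 = 5.628539
ln(C0/C) = 1.72785
t = 1.72785 / 0.048 = 36.00 years

36.00


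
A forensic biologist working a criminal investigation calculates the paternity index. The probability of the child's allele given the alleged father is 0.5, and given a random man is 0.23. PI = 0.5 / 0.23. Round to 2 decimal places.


Paternity Index calculation:
PI = P(allele|father) / P(allele|random)
PI = 0.5 / 0.23
PI = 2.17

2.17


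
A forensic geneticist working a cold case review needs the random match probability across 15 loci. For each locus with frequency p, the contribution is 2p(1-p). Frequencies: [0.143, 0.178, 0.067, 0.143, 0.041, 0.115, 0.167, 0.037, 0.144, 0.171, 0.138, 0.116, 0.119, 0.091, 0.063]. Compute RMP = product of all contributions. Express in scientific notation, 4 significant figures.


Computing RMP for 15 loci:
Locus 1: 2 * 0.143 * 0.857 = 0.245102
Locus 2: 2 * 0.178 * 0.822 = 0.292632
Locus 3: 2 * 0.067 * 0.933 = 0.125022
Locus 4: 2 * 0.143 * 0.857 = 0.245102
Locus 5: 2 * 0.041 * 0.959 = 0.078638
Locus 6: 2 * 0.115 * 0.885 = 0.20355
Locus 7: 2 * 0.167 * 0.833 = 0.278222
Locus 8: 2 * 0.037 * 0.963 = 0.071262
Locus 9: 2 * 0.144 * 0.856 = 0.246528
Locus 10: 2 * 0.171 * 0.829 = 0.283518
Locus 11: 2 * 0.138 * 0.862 = 0.237912
Locus 12: 2 * 0.116 * 0.884 = 0.205088
Locus 13: 2 * 0.119 * 0.881 = 0.209678
Locus 14: 2 * 0.091 * 0.909 = 0.165438
Locus 15: 2 * 0.063 * 0.937 = 0.118062
RMP = 9.742e-12

9.742e-12


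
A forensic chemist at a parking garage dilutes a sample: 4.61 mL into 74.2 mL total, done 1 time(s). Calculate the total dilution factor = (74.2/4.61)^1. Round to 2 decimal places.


Dilution factor calculation:
Single dilution = V_total / V_sample = 74.2 / 4.61 ≈ 16.095445
Number of dilutions = 1
Total DF = (74.2 / 4.61)^1 (full precision, rounded at the end) = 16.10

16.10


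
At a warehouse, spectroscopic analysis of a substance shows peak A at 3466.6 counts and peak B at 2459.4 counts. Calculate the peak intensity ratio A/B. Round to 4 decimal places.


Spectral peak ratio:
Peak A = 3466.6 counts
Peak B = 2459.4 counts
Ratio = 3466.6 / 2459.4 = 1.4095

1.4095


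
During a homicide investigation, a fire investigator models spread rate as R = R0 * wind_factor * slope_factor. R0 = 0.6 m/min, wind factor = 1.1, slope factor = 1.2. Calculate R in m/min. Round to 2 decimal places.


Fire spread rate calculation:
R = R0 * wind_factor * slope_factor
= 0.6 * 1.1 * 1.2
= 0.66 * 1.2
= 0.79 m/min

0.79


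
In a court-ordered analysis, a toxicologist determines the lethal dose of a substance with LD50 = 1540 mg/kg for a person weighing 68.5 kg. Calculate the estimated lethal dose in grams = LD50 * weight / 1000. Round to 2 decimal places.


Lethal dose calculation:
Lethal dose = LD50 * body_weight / 1000
= 1540 * 68.5 / 1000
= 105490 / 1000
= 105.49 g

105.49


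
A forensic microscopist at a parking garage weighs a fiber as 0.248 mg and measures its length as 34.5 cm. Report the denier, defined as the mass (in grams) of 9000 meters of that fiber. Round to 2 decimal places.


Denier calculation:
Mass in grams = 0.248 mg / 1000 = 0.000248 g
Length in meters = 34.5 cm / 100 = 0.345 m
Linear density = mass / length = 0.000248 / 0.345 = 0.00071884 g/m
Denier = (g/m) * 9000 = 0.00071884 * 9000 = 6.47

6.47


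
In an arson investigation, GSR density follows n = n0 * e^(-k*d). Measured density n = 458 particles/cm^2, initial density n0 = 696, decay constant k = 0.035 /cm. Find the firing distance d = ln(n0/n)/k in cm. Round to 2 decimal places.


GSR distance calculation:
n0/n = 696 / 458 = 1.519651
ln(n0/n) = 0.418481
d = 0.418481 / 0.035 = 11.96 cm

11.96


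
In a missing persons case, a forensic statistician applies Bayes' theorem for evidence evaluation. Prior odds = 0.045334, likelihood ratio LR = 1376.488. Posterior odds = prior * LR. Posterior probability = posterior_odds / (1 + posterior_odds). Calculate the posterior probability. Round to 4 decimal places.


Bayesian evidence evaluation:
Posterior odds = prior_odds * LR = 0.045334 * 1376.488 = 62.40171
Posterior probability = posterior_odds / (1 + posterior_odds)
= 62.40171 / (1 + 62.40171)
= 62.40171 / 63.40171
= 0.9842

0.9842


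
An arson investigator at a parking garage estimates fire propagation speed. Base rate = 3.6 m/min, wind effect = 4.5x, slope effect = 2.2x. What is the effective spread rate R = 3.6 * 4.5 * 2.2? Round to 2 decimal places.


Fire spread rate calculation:
R = R0 * wind_factor * slope_factor
= 3.6 * 4.5 * 2.2
= 16.2 * 2.2
= 35.64 m/min

35.64


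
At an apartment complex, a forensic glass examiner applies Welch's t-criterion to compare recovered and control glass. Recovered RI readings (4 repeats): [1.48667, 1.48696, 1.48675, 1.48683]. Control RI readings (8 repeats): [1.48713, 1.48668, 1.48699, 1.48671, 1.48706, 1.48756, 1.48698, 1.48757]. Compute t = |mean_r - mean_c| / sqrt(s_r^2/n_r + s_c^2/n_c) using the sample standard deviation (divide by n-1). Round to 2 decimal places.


Welch's t-criterion for glass RI comparison:
Recovered mean = sum / n_r = 5.94721 / 4 = 1.4868025
Control mean = sum / n_c = 11.89668 / 8 = 1.487085
Recovered sample variance s_r^2 = 1.52917e-08
Control sample variance s_c^2 = 1.126e-07
Welch SE (unpooled) = sqrt(s_r^2/n_r + s_c^2/n_c) = sqrt(3.82292e-09 + 1.4075e-08) = sqrt(1.78979e-08) = 0.000133783
|mean_r - mean_c| = 0.0002825
t = 0.0002825 / 0.000133783 = 2.11

2.11


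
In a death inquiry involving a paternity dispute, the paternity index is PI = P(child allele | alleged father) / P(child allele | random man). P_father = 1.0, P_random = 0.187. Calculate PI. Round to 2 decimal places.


Paternity Index calculation:
PI = P(allele|father) / P(allele|random)
PI = 1.0 / 0.187
PI = 5.35

5.35


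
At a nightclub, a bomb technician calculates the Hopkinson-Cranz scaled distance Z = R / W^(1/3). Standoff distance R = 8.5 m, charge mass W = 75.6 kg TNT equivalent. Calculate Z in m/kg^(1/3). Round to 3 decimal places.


Scaled distance calculation:
W^(1/3) = 75.6^(1/3) = 4.228379
Z = R / W^(1/3) = 8.5 / 4.228379
Z = 2.010 m/kg^(1/3)

2.010


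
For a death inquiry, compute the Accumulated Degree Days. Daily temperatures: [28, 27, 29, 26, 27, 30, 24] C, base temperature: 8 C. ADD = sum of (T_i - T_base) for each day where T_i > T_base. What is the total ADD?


Computing ADD day by day:
Day 1: max(0, 28 - 8) = 20
Day 2: max(0, 27 - 8) = 19
Day 3: max(0, 29 - 8) = 21
Day 4: max(0, 26 - 8) = 18
Day 5: max(0, 27 - 8) = 19
Day 6: max(0, 30 - 8) = 22
Day 7: max(0, 24 - 8) = 16
Total ADD = 135

135


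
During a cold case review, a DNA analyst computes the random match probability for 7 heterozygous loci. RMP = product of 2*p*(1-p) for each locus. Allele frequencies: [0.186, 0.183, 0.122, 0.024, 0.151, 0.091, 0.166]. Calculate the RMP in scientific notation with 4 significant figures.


Computing RMP for 7 loci:
Locus 1: 2 * 0.186 * 0.814 = 0.302808
Locus 2: 2 * 0.183 * 0.817 = 0.299022
Locus 3: 2 * 0.122 * 0.878 = 0.214232
Locus 4: 2 * 0.024 * 0.976 = 0.046848
Locus 5: 2 * 0.151 * 0.849 = 0.256398
Locus 6: 2 * 0.091 * 0.909 = 0.165438
Locus 7: 2 * 0.166 * 0.834 = 0.276888
RMP = 1.067e-05

1.067e-05


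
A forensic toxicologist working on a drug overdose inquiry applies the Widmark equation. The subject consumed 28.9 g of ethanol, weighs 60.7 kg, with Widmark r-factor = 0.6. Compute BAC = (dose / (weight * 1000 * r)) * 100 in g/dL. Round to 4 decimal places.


Applying the Widmark formula:
BAC = (dose_g / (body_wt * 1000 * r)) * 100
Denominator = 60.7 * 1000 * 0.6 = 36420
BAC = (28.9 / 36420) * 100
BAC = 0.0794 g/dL

0.0794


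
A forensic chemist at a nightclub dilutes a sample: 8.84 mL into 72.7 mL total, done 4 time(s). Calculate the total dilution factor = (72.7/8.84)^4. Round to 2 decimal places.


Dilution factor calculation:
Single dilution = V_total / V_sample = 72.7 / 8.84 ≈ 8.223982
Number of dilutions = 4
Total DF = (72.7 / 8.84)^4 (full precision, rounded at the end) = 4574.34

4574.34


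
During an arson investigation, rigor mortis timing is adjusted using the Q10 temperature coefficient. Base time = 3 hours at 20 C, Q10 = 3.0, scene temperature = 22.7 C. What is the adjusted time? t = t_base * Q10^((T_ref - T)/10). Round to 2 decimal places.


Rigor mortis time adjustment:
Exponent = (T_ref - T_actual) / 10 = (20 - 22.7) / 10 = -0.27
Q10 factor = 3.0^-0.27 = 0.74332
t_adjusted = 3 * 0.74332 = 2.23 hours

2.23


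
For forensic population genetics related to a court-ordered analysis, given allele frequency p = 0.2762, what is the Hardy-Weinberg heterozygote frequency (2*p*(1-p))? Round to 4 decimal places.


Hardy-Weinberg heterozygote frequency:
q = 1 - p = 1 - 0.2762 = 0.7238
2pq = 2 * 0.2762 * 0.7238 = 0.3998

0.3998


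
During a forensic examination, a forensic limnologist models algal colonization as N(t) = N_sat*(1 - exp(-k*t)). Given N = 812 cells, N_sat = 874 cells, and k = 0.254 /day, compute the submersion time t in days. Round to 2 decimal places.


PMSI from diatom colonization curve:
N / N_sat = 812 / 874 = 0.929062
1 - N/N_sat = 0.070938
ln(1 - N/N_sat) = -2.645949
t = -ln(1 - N/N_sat) / k = -(-2.645949) / 0.254 = 10.42 days

10.42


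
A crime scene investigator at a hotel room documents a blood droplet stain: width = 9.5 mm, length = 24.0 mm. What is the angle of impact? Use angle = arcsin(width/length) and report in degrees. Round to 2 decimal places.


Blood spatter impact angle calculation:
width / length = 9.5 / 24.0 = 0.395833
angle = arcsin(0.395833)
angle = 23.32 degrees

23.32


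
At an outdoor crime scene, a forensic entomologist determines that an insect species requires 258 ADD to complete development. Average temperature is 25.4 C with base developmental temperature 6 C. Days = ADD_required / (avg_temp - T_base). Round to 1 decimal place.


Insect development time:
Effective temperature = avg_temp - T_base = 25.4 - 6 = 19.4 C
Days = ADD / effective_temp = 258 / 19.4 = 13.3 days

13.3


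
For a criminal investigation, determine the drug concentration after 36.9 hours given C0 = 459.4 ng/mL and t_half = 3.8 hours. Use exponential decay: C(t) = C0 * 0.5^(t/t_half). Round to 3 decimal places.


Drug concentration decay:
Number of half-lives = t / t_half = 36.9 / 3.8 = 9.710526
Decay factor = 0.5^9.710526 = 0.00119355
C(t) = 459.4 * 0.00119355 = 0.548 ng/mL

0.548


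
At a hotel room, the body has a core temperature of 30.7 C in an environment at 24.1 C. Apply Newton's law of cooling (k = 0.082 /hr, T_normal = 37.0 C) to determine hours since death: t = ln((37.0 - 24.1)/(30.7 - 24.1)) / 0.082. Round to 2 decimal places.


Using Newton's law of cooling:
t = ln((T_normal - T_ambient) / (T_body - T_ambient)) / k
T_normal - T_ambient = 12.9
T_body - T_ambient = 6.6
Ratio = 1.954545
ln(ratio) = 0.670157
t = 0.670157 / 0.082 = 8.17 hours

8.17


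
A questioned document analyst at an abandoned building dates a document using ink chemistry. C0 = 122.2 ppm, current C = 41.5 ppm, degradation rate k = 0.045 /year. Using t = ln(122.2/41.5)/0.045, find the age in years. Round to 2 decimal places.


Document age estimation:
C0/C = 122.2 / 41.5 = 2.944578
ln(C0/C) = 1.079966
t = 1.079966 / 0.045 = 24.00 years

24.00


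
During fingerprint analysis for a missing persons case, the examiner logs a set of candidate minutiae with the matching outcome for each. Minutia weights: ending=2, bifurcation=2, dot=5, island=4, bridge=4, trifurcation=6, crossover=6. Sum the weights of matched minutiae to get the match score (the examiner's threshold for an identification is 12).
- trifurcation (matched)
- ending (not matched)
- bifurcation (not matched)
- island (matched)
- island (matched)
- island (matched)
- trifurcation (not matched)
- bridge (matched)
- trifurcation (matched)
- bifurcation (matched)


Weighted minutiae match score:
  trifurcation: matched, +6 (running total 6)
  ending: not matched, +0
  bifurcation: not matched, +0
  island: matched, +4 (running total 10)
  island: matched, +4 (running total 14)
  island: matched, +4 (running total 18)
  trifurcation: not matched, +0
  bridge: matched, +4 (running total 22)
  trifurcation: matched, +6 (running total 28)
  bifurcation: matched, +2 (running total 30)
Total score = 30
Threshold = 12; verdict = identification

30
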